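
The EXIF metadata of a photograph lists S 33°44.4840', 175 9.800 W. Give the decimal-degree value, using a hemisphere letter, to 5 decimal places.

33.74140° S, 175.16333° W

Lat: 33 + 44.484/60 = 33.741400
Lon: 9.8′ = 0.163333°; total 175.163333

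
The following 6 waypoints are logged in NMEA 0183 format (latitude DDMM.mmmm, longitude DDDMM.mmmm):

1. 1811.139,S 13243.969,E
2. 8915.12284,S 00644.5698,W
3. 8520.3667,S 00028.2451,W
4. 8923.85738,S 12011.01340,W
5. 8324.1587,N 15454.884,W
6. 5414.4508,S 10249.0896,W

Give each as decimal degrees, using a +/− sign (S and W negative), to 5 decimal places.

Point 1:
  Lat: split at 2 digits → 18° and 11.139′; 18 + 11.139/60 = 18.185650
  S → negative
  λ: split at 3 digits → 132° and 43.969′; 132 + 43.969/60 = 132.732817
  E ⇒ keep positive
Point 2:
  Latitude: degrees = first 2 digits = 89, minutes = 15.12284; 89 + 15.12284/60 = 89.252047
  S → negative
  λ: degrees = first 3 digits = 6, minutes = 44.5698; 6 + 44.5698/60 = 6.742830
  W ⇒ negate
Point 3:
  Latitude: split at 2 digits → 85° and 20.3667′; 85 + 20.3667/60 = 85.339445
  hemisphere S, so the sign is −
  λ: split at 3 digits → 000° and 28.2451′; 0 + 28.2451/60 = 0.470752
  W → negative
Point 4:
  φ: split at 2 digits → 89° and 23.85738′; 89 + 23.85738/60 = 89.397623
  S ⇒ negate
  Longitude: degrees = first 3 digits = 120, minutes = 11.0134; 120 + 11.0134/60 = 120.183557
  W ⇒ negate
Point 5:
  φ: split at 2 digits → 83° and 24.1587′; 83 + 24.1587/60 = 83.402645
  N → positive
  λ: degrees = first 3 digits = 154, minutes = 54.884; 154 + 54.884/60 = 154.914733
  W → negative
Point 6:
  Lat: split at 2 digits → 54° and 14.4508′; 54 + 14.4508/60 = 54.240847
  hemisphere S, so the sign is −
  λ: degrees = first 3 digits = 102, minutes = 49.0896; 102 + 49.0896/60 = 102.818160
  W → negative

1. -18.18565, 132.73282
2. -89.25205, -6.74283
3. -85.33945, -0.47075
4. -89.39762, -120.18356
5. 83.40265, -154.91473
6. -54.24085, -102.81816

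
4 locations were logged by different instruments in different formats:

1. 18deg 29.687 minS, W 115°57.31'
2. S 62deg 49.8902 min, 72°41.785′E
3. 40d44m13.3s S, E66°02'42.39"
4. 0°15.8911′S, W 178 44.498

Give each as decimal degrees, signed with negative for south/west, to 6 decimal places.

Point 1:
  Latitude: 29.687′ = 0.494783°; total 18.4947833
  S ⇒ negate
  λ: 57.31′ = 0.955167°; total 115.9551667
  hemisphere W, so the sign is −
Point 2:
  Lat: 49.8902′ = 0.831503°; total 62.8315033
  S → negative
  Longitude: 41.785′ = 0.696417°; total 72.6964167
  E ⇒ keep positive
Point 3:
  Latitude: 40° + 44/60 + 13.3/3600 = 40 + 0.733333 + 0.003694 = 40.7370278
  hemisphere S, so the sign is −
  Longitude: 66 + 2/60 + 42.39/3600 = 66.0451083
  E → positive
Point 4:
  φ: 15.8911′ = 0.264852°; total 0.2648517
  hemisphere S, so the sign is −
  Longitude: 178 + 44.498/60 = 178.7416333
  hemisphere W, so the sign is −

1. -18.494783, -115.955167
2. -62.831503, 72.696417
3. -40.737028, 66.045108
4. -0.264852, -178.741633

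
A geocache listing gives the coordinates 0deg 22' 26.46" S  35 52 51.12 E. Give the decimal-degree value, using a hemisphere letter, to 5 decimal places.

0.37402° S, 35.88087° E

φ: 0 + 22/60 + 26.46/3600 = 0.374017
Lon: 35 + 52/60 + 51.12/3600 = 35.880867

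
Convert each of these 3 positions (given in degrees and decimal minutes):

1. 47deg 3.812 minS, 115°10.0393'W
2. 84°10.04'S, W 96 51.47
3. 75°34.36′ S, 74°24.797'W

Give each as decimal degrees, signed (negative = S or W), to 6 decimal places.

Point 1:
  φ: 3.812′ = 0.063533°; total 47.0635333
  S ⇒ negate
  Lon: 115 + 10.0393/60 = 115.1673217
  W ⇒ negate
Point 2:
  Lat: 10.04′ = 0.167333°; total 84.1673333
  S ⇒ negate
  λ: 96 + 51.47/60 = 96.8578333
  W → negative
Point 3:
  Latitude: 34.36′ = 0.572667°; total 75.5726667
  hemisphere S, so the sign is −
  λ: 24.797′ = 0.413283°; total 74.4132833
  hemisphere W, so the sign is −

1. -47.063533, -115.167322
2. -84.167333, -96.857833
3. -75.572667, -74.413283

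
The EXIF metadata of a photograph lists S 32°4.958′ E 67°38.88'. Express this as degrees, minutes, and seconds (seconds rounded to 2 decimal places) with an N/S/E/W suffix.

Lat: fractional minutes 0.95800 × 60 = 57.4800″
Longitude: 38.88000′ → 38′ and 0.88000 × 60 = 52.8000″

32°04′57.48″ S, 67°38′52.80″ E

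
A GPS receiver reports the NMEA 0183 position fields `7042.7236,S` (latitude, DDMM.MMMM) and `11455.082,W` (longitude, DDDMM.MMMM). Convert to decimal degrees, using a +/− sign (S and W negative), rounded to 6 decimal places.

-70.712060, -114.918033

Latitude: split at 2 digits → 70° and 42.7236′; 70 + 42.7236/60 = 70.7120600
S ⇒ negate
Lon: split at 3 digits → 114° and 55.082′; 114 + 55.082/60 = 114.9180333
hemisphere W, so the sign is −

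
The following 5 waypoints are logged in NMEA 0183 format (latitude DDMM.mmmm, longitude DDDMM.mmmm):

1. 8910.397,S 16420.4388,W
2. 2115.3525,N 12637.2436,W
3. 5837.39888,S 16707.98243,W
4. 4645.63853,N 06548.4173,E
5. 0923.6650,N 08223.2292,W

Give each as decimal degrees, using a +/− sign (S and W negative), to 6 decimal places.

1. -89.173283, -164.340647
2. 21.255875, -126.620727
3. -58.623315, -167.133041
4. 46.760642, 65.806955
5. 9.394417, -82.387153

Point 1:
  Lat: degrees = first 2 digits = 89, minutes = 10.397; 89 + 10.397/60 = 89.1732833
  S ⇒ negate
  Lon: degrees = first 3 digits = 164, minutes = 20.4388; 164 + 20.4388/60 = 164.3406467
  hemisphere W, so the sign is −
Point 2:
  Latitude: degrees = first 2 digits = 21, minutes = 15.3525; 21 + 15.3525/60 = 21.2558750
  N → positive
  Longitude: degrees = first 3 digits = 126, minutes = 37.2436; 126 + 37.2436/60 = 126.6207267
  hemisphere W, so the sign is −
Point 3:
  Lat: degrees = first 2 digits = 58, minutes = 37.39888; 58 + 37.39888/60 = 58.6233147
  S → negative
  Longitude: split at 3 digits → 167° and 7.98243′; 167 + 7.98243/60 = 167.1330405
  hemisphere W, so the sign is −
Point 4:
  Lat: degrees = first 2 digits = 46, minutes = 45.63853; 46 + 45.63853/60 = 46.7606422
  N ⇒ keep positive
  λ: split at 3 digits → 065° and 48.4173′; 65 + 48.4173/60 = 65.8069550
  E → positive
Point 5:
  φ: split at 2 digits → 09° and 23.665′; 9 + 23.665/60 = 9.3944167
  N → positive
  λ: split at 3 digits → 082° and 23.2292′; 82 + 23.2292/60 = 82.3871533
  hemisphere W, so the sign is −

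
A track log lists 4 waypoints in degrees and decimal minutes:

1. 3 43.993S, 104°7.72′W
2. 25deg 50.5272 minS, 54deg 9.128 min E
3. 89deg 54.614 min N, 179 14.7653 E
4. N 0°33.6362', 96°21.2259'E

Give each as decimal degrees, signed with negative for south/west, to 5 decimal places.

Point 1:
  Lat: 3 + 43.993/60 = 3.733217
  hemisphere S, so the sign is −
  Longitude: 7.72′ = 0.128667°; total 104.128667
  W → negative
Point 2:
  φ: 25 + 50.5272/60 = 25.842120
  hemisphere S, so the sign is −
  Lon: 54 + 9.128/60 = 54.152133
  E → positive
Point 3:
  φ: 54.614′ = 0.910233°; total 89.910233
  N → positive
  Lon: 14.7653′ = 0.246088°; total 179.246088
  E → positive
Point 4:
  φ: 0 + 33.6362/60 = 0.560603
  N ⇒ keep positive
  λ: 96 + 21.2259/60 = 96.353765
  E ⇒ keep positive

1. -3.73322, -104.12867
2. -25.84212, 54.15213
3. 89.91023, 179.24609
4. 0.56060, 96.35377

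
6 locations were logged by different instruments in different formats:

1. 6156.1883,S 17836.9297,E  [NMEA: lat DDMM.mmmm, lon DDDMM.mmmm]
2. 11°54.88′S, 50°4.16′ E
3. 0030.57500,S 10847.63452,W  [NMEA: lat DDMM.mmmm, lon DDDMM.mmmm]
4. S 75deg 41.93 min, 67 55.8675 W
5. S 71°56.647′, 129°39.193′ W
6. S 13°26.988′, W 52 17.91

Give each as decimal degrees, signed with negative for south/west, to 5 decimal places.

1. -61.93647, 178.61550
2. -11.91467, 50.06933
3. -0.50958, -108.79391
4. -75.69883, -67.93113
5. -71.94412, -129.65322
6. -13.44980, -52.29850

Point 1:
  φ: split at 2 digits → 61° and 56.1883′; 61 + 56.1883/60 = 61.936472
  hemisphere S, so the sign is −
  Lon: degrees = first 3 digits = 178, minutes = 36.9297; 178 + 36.9297/60 = 178.615495
  E ⇒ keep positive
Point 2:
  Latitude: 54.88′ = 0.914667°; total 11.914667
  S → negative
  Longitude: 4.16′ = 0.069333°; total 50.069333
  E → positive
Point 3:
  Lat: degrees = first 2 digits = 0, minutes = 30.575; 0 + 30.575/60 = 0.509583
  S ⇒ negate
  Longitude: degrees = first 3 digits = 108, minutes = 47.63452; 108 + 47.63452/60 = 108.793909
  hemisphere W, so the sign is −
Point 4:
  Lat: 41.93′ = 0.698833°; total 75.698833
  S ⇒ negate
  Lon: 67 + 55.8675/60 = 67.931125
  W ⇒ negate
Point 5:
  Lat: 56.647′ = 0.944117°; total 71.944117
  S ⇒ negate
  Lon: 129 + 39.193/60 = 129.653217
  W → negative
Point 6:
  Latitude: 26.988′ = 0.449800°; total 13.449800
  S → negative
  Lon: 52 + 17.91/60 = 52.298500
  W ⇒ negate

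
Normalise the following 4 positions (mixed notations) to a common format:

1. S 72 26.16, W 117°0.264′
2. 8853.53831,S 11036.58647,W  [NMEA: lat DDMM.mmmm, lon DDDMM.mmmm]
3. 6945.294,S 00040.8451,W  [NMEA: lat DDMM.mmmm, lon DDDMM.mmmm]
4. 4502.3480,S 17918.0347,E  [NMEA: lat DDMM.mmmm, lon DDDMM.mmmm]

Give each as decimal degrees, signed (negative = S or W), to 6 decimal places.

1. -72.436000, -117.004400
2. -88.892305, -110.609775
3. -69.754900, -0.680752
4. -45.039133, 179.300578

Point 1:
  φ: 26.16′ = 0.436000°; total 72.4360000
  S → negative
  λ: 117 + 0.264/60 = 117.0044000
  hemisphere W, so the sign is −
Point 2:
  Lat: degrees = first 2 digits = 88, minutes = 53.53831; 88 + 53.53831/60 = 88.8923052
  S → negative
  Lon: degrees = first 3 digits = 110, minutes = 36.58647; 110 + 36.58647/60 = 110.6097745
  hemisphere W, so the sign is −
Point 3:
  Lat: degrees = first 2 digits = 69, minutes = 45.294; 69 + 45.294/60 = 69.7549000
  hemisphere S, so the sign is −
  Longitude: split at 3 digits → 000° and 40.8451′; 0 + 40.8451/60 = 0.6807517
  W ⇒ negate
Point 4:
  Latitude: split at 2 digits → 45° and 2.348′; 45 + 2.348/60 = 45.0391333
  S ⇒ negate
  Longitude: degrees = first 3 digits = 179, minutes = 18.0347; 179 + 18.0347/60 = 179.3005783
  E → positive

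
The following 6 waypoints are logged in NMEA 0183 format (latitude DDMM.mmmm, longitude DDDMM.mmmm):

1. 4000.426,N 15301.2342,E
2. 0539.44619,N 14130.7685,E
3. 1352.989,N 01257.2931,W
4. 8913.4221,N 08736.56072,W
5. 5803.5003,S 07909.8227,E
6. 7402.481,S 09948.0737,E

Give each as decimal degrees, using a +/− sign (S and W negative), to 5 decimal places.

1. 40.00710, 153.02057
2. 5.65744, 141.51281
3. 13.88315, -12.95489
4. 89.22370, -87.60935
5. -58.05834, 79.16371
6. -74.04135, 99.80123

Point 1:
  Lat: degrees = first 2 digits = 40, minutes = 0.426; 40 + 0.426/60 = 40.007100
  N ⇒ keep positive
  Lon: degrees = first 3 digits = 153, minutes = 1.2342; 153 + 1.2342/60 = 153.020570
  E ⇒ keep positive
Point 2:
  Lat: split at 2 digits → 05° and 39.44619′; 5 + 39.44619/60 = 5.657437
  N → positive
  Lon: split at 3 digits → 141° and 30.7685′; 141 + 30.7685/60 = 141.512808
  E → positive
Point 3:
  Latitude: degrees = first 2 digits = 13, minutes = 52.989; 13 + 52.989/60 = 13.883150
  N → positive
  λ: split at 3 digits → 012° and 57.2931′; 12 + 57.2931/60 = 12.954885
  hemisphere W, so the sign is −
Point 4:
  φ: degrees = first 2 digits = 89, minutes = 13.4221; 89 + 13.4221/60 = 89.223702
  N → positive
  Longitude: degrees = first 3 digits = 87, minutes = 36.56072; 87 + 36.56072/60 = 87.609345
  hemisphere W, so the sign is −
Point 5:
  Latitude: degrees = first 2 digits = 58, minutes = 3.5003; 58 + 3.5003/60 = 58.058338
  hemisphere S, so the sign is −
  λ: degrees = first 3 digits = 79, minutes = 9.8227; 79 + 9.8227/60 = 79.163712
  E → positive
Point 6:
  φ: split at 2 digits → 74° and 2.481′; 74 + 2.481/60 = 74.041350
  S → negative
  Lon: degrees = first 3 digits = 99, minutes = 48.0737; 99 + 48.0737/60 = 99.801228
  E → positive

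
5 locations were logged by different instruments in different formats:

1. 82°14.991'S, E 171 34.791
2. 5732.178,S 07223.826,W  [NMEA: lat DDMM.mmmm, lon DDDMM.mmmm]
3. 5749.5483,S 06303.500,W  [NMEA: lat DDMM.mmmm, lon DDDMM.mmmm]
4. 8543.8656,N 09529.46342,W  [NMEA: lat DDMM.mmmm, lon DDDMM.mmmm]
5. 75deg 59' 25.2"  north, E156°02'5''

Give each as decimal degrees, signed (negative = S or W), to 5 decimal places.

Point 1:
  Lat: 14.991′ = 0.249850°; total 82.249850
  S ⇒ negate
  Longitude: 34.791′ = 0.579850°; total 171.579850
  E → positive
Point 2:
  Latitude: split at 2 digits → 57° and 32.178′; 57 + 32.178/60 = 57.536300
  S → negative
  λ: split at 3 digits → 072° and 23.826′; 72 + 23.826/60 = 72.397100
  W → negative
Point 3:
  Lat: split at 2 digits → 57° and 49.5483′; 57 + 49.5483/60 = 57.825805
  S ⇒ negate
  λ: split at 3 digits → 063° and 3.5′; 63 + 3.5/60 = 63.058333
  W → negative
Point 4:
  Latitude: split at 2 digits → 85° and 43.8656′; 85 + 43.8656/60 = 85.731093
  N → positive
  Lon: degrees = first 3 digits = 95, minutes = 29.46342; 95 + 29.46342/60 = 95.491057
  hemisphere W, so the sign is −
Point 5:
  Latitude: 75 + 59/60 + 25.2/3600 = 75.990333
  N → positive
  λ: 2′ + 5″ = 2.08333′; 156 + 2.08333/60 = 156.034722
  E → positive

1. -82.24985, 171.57985
2. -57.53630, -72.39710
3. -57.82581, -63.05833
4. 85.73109, -95.49106
5. 75.99033, 156.03472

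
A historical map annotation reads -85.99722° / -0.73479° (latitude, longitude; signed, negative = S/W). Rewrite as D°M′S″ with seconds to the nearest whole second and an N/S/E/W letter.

85°59′50″ S, 0°44′5″ W

Latitude is negative → S; |value| = 85.997220
φ: 0.997220° → 59.83320′; 0.83320 × 60 = 49.99″
Longitude is negative → W; |value| = 0.734790
Lon: 0.734790 × 60 = 44.08740′ → 44′, remainder × 60 = 5.24″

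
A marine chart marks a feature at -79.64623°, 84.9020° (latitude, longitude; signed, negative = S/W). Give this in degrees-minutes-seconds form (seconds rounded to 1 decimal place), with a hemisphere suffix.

79°38′46.4″ S, 84°54′7.2″ E

Latitude is negative → S; |value| = 79.646230
Latitude: 0.646230° → 38.77380′; 0.77380 × 60 = 46.428″
Longitude: 0.902000° → 54.12000′; 0.12000 × 60 = 7.200″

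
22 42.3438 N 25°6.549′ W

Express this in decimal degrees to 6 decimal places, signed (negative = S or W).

22.705730, -25.109150

Latitude: 42.3438′ = 0.705730°; total 22.7057300
N ⇒ keep positive
λ: 6.549′ = 0.109150°; total 25.1091500
hemisphere W, so the sign is −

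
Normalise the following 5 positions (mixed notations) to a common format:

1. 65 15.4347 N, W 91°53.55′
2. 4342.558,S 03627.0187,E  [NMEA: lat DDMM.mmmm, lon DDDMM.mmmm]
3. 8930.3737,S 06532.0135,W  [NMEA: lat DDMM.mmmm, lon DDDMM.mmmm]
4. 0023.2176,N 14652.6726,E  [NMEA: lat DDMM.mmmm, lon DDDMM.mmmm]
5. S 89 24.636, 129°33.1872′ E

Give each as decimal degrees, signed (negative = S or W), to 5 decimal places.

1. 65.25725, -91.89250
2. -43.70930, 36.45031
3. -89.50623, -65.53356
4. 0.38696, 146.87788
5. -89.41060, 129.55312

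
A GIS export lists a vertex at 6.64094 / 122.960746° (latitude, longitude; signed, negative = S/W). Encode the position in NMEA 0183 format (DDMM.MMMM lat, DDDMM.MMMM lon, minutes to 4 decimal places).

Lat: minutes = (6.640940 − 6) × 60 = 38.456400
Lon: 122° + 0.960746 × 60 = 122° 57.644760′

0638.4564,N / 12257.6448,E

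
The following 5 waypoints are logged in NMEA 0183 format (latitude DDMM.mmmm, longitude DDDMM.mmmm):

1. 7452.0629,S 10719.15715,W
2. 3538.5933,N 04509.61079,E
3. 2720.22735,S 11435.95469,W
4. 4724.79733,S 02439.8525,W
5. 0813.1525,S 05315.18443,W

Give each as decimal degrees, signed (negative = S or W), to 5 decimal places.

Point 1:
  Lat: split at 2 digits → 74° and 52.0629′; 74 + 52.0629/60 = 74.867715
  S ⇒ negate
  Longitude: degrees = first 3 digits = 107, minutes = 19.15715; 107 + 19.15715/60 = 107.319286
  W ⇒ negate
Point 2:
  Lat: degrees = first 2 digits = 35, minutes = 38.5933; 35 + 38.5933/60 = 35.643222
  N ⇒ keep positive
  Longitude: degrees = first 3 digits = 45, minutes = 9.61079; 45 + 9.61079/60 = 45.160180
  E → positive
Point 3:
  φ: degrees = first 2 digits = 27, minutes = 20.22735; 27 + 20.22735/60 = 27.337123
  hemisphere S, so the sign is −
  Lon: degrees = first 3 digits = 114, minutes = 35.95469; 114 + 35.95469/60 = 114.599245
  hemisphere W, so the sign is −
Point 4:
  Latitude: split at 2 digits → 47° and 24.79733′; 47 + 24.79733/60 = 47.413289
  hemisphere S, so the sign is −
  Lon: split at 3 digits → 024° and 39.8525′; 24 + 39.8525/60 = 24.664208
  W → negative
Point 5:
  Latitude: degrees = first 2 digits = 8, minutes = 13.1525; 8 + 13.1525/60 = 8.219208
  S ⇒ negate
  λ: degrees = first 3 digits = 53, minutes = 15.18443; 53 + 15.18443/60 = 53.253074
  W → negative

1. -74.86772, -107.31929
2. 35.64322, 45.16018
3. -27.33712, -114.59924
4. -47.41329, -24.66421
5. -8.21921, -53.25307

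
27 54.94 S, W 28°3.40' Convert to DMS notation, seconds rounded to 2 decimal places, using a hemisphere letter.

27°54′56.40″ S, 28°03′24.00″ W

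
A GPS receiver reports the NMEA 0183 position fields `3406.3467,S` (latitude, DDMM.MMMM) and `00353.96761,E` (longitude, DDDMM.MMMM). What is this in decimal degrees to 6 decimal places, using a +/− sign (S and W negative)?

-34.105778, 3.899460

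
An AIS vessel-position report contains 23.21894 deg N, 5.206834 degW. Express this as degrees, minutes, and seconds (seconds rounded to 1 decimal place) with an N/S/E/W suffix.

23°13′8.2″ N, 5°12′24.6″ W

φ: 0.218940° → 13.13640′; 0.13640 × 60 = 8.184″
Longitude: whole degrees 5; 12.41004′ → 12′ and 24.602″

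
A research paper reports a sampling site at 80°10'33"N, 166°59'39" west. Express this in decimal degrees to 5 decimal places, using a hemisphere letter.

Lat: 10′ + 33″ = 10.55000′; 80 + 10.55000/60 = 80.175833
Longitude: 59′ + 39″ = 59.65000′; 166 + 59.65000/60 = 166.994167

80.17583° N, 166.99417° W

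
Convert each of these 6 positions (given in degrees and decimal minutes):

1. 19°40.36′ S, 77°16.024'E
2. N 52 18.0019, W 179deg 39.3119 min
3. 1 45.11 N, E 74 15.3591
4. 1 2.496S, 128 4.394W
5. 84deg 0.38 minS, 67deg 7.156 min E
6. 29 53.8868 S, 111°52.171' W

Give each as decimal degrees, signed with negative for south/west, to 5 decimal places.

Point 1:
  Latitude: 19 + 40.36/60 = 19.672667
  S → negative
  λ: 16.024′ = 0.267067°; total 77.267067
  E → positive
Point 2:
  Latitude: 52 + 18.0019/60 = 52.300032
  N → positive
  Lon: 39.3119′ = 0.655198°; total 179.655198
  hemisphere W, so the sign is −
Point 3:
  Lat: 1 + 45.11/60 = 1.751833
  N → positive
  Lon: 74 + 15.3591/60 = 74.255985
  E → positive
Point 4:
  Lat: 1 + 2.496/60 = 1.041600
  hemisphere S, so the sign is −
  λ: 4.394′ = 0.073233°; total 128.073233
  W → negative
Point 5:
  φ: 84 + 0.38/60 = 84.006333
  S → negative
  λ: 7.156′ = 0.119267°; total 67.119267
  E → positive
Point 6:
  Latitude: 29 + 53.8868/60 = 29.898113
  S ⇒ negate
  Longitude: 111 + 52.171/60 = 111.869517
  W → negative

1. -19.67267, 77.26707
2. 52.30003, -179.65520
3. 1.75183, 74.25599
4. -1.04160, -128.07323
5. -84.00633, 67.11927
6. -29.89811, -111.86952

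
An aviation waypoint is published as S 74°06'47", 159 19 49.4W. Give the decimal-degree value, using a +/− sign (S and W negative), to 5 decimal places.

-74.11306, -159.33039

Latitude: 74 + 6/60 + 47/3600 = 74.113056
S ⇒ negate
Lon: 159° + 19/60 + 49.4/3600 = 159 + 0.316667 + 0.013722 = 159.330389
W ⇒ negate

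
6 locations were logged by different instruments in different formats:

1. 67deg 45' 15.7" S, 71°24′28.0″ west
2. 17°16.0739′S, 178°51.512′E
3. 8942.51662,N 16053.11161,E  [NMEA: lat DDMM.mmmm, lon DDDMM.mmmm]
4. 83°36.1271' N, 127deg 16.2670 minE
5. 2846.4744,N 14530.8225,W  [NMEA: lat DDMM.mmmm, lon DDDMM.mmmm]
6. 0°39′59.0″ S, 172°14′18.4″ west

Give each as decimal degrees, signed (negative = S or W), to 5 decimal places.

Point 1:
  φ: 67 + 45/60 + 15.7/3600 = 67.754361
  hemisphere S, so the sign is −
  Longitude: 71 + 24/60 + 28/3600 = 71.407778
  W → negative
Point 2:
  Lat: 16.0739′ = 0.267898°; total 17.267898
  S ⇒ negate
  λ: 178 + 51.512/60 = 178.858533
  E → positive
Point 3:
  φ: degrees = first 2 digits = 89, minutes = 42.51662; 89 + 42.51662/60 = 89.708610
  N ⇒ keep positive
  Longitude: degrees = first 3 digits = 160, minutes = 53.11161; 160 + 53.11161/60 = 160.885194
  E ⇒ keep positive
Point 4:
  Lat: 83 + 36.1271/60 = 83.602118
  N ⇒ keep positive
  λ: 16.267′ = 0.271117°; total 127.271117
  E ⇒ keep positive
Point 5:
  Latitude: degrees = first 2 digits = 28, minutes = 46.4744; 28 + 46.4744/60 = 28.774573
  N → positive
  Longitude: degrees = first 3 digits = 145, minutes = 30.8225; 145 + 30.8225/60 = 145.513708
  W ⇒ negate
Point 6:
  φ: 39′ + 59″ = 39.98333′; 0 + 39.98333/60 = 0.666389
  hemisphere S, so the sign is −
  Lon: 172° + 14/60 + 18.4/3600 = 172 + 0.233333 + 0.005111 = 172.238444
  hemisphere W, so the sign is −

1. -67.75436, -71.40778
2. -17.26790, 178.85853
3. 89.70861, 160.88519
4. 83.60212, 127.27112
5. 28.77457, -145.51371
6. -0.66639, -172.23844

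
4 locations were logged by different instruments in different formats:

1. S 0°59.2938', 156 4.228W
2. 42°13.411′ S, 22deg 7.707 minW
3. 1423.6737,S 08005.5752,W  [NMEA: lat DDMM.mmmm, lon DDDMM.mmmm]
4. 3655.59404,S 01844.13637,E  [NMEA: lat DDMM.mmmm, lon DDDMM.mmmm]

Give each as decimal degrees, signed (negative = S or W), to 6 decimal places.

Point 1:
  Latitude: 0 + 59.2938/60 = 0.9882300
  S ⇒ negate
  λ: 4.228′ = 0.070467°; total 156.0704667
  hemisphere W, so the sign is −
Point 2:
  φ: 42 + 13.411/60 = 42.2235167
  S → negative
  Lon: 7.707′ = 0.128450°; total 22.1284500
  hemisphere W, so the sign is −
Point 3:
  Lat: split at 2 digits → 14° and 23.6737′; 14 + 23.6737/60 = 14.3945617
  hemisphere S, so the sign is −
  Lon: degrees = first 3 digits = 80, minutes = 5.5752; 80 + 5.5752/60 = 80.0929200
  hemisphere W, so the sign is −
Point 4:
  φ: split at 2 digits → 36° and 55.59404′; 36 + 55.59404/60 = 36.9265673
  S → negative
  Lon: degrees = first 3 digits = 18, minutes = 44.13637; 18 + 44.13637/60 = 18.7356062
  E ⇒ keep positive

1. -0.988230, -156.070467
2. -42.223517, -22.128450
3. -14.394562, -80.092920
4. -36.926567, 18.735606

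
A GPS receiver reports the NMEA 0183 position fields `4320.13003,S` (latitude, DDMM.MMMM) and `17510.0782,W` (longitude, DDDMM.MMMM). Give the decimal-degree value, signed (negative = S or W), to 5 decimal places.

-43.33550, -175.16797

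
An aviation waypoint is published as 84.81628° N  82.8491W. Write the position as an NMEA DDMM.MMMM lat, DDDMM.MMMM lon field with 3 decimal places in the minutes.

Lat: 84° + 0.816280 × 60 = 84° 48.97680′
Longitude: minutes = (82.849100 − 82) × 60 = 50.94600

8448.977,N / 08250.946,W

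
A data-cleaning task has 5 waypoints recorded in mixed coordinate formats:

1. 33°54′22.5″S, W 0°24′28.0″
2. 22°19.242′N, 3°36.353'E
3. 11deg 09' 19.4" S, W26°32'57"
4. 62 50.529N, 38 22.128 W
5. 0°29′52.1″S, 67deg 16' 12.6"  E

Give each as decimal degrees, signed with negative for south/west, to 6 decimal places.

Point 1:
  Latitude: 33 + 54/60 + 22.5/3600 = 33.9062500
  S → negative
  Longitude: 0° + 24/60 + 28/3600 = 0 + 0.400000 + 0.007778 = 0.4077778
  hemisphere W, so the sign is −
Point 2:
  Lat: 22 + 19.242/60 = 22.3207000
  N → positive
  λ: 36.353′ = 0.605883°; total 3.6058833
  E ⇒ keep positive
Point 3:
  φ: 11° + 9/60 + 19.4/3600 = 11 + 0.150000 + 0.005389 = 11.1553889
  S → negative
  Longitude: 26 + 32/60 + 57/3600 = 26.5491667
  W → negative
Point 4:
  Lat: 62 + 50.529/60 = 62.8421500
  N → positive
  Longitude: 22.128′ = 0.368800°; total 38.3688000
  W → negative
Point 5:
  Lat: 0 + 29/60 + 52.1/3600 = 0.4978056
  S → negative
  Longitude: 16′ + 12.6″ = 16.21000′; 67 + 16.21000/60 = 67.2701667
  E ⇒ keep positive

1. -33.906250, -0.407778
2. 22.320700, 3.605883
3. -11.155389, -26.549167
4. 62.842150, -38.368800
5. -0.497806, 67.270167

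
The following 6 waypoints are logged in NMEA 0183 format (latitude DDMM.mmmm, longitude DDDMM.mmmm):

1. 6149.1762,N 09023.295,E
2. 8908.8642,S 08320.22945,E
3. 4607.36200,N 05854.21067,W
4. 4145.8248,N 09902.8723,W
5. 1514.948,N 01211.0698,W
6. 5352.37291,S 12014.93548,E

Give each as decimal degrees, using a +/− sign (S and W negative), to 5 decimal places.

1. 61.81960, 90.38825
2. -89.14774, 83.33716
3. 46.12270, -58.90351
4. 41.76375, -99.04787
5. 15.24913, -12.18450
6. -53.87288, 120.24892

Point 1:
  Latitude: split at 2 digits → 61° and 49.1762′; 61 + 49.1762/60 = 61.819603
  N → positive
  Lon: degrees = first 3 digits = 90, minutes = 23.295; 90 + 23.295/60 = 90.388250
  E ⇒ keep positive
Point 2:
  φ: split at 2 digits → 89° and 8.8642′; 89 + 8.8642/60 = 89.147737
  S → negative
  λ: split at 3 digits → 083° and 20.22945′; 83 + 20.22945/60 = 83.337158
  E → positive
Point 3:
  Lat: split at 2 digits → 46° and 7.362′; 46 + 7.362/60 = 46.122700
  N → positive
  Longitude: degrees = first 3 digits = 58, minutes = 54.21067; 58 + 54.21067/60 = 58.903511
  W → negative
Point 4:
  Latitude: degrees = first 2 digits = 41, minutes = 45.8248; 41 + 45.8248/60 = 41.763747
  N ⇒ keep positive
  Longitude: split at 3 digits → 099° and 2.8723′; 99 + 2.8723/60 = 99.047872
  W ⇒ negate
Point 5:
  Latitude: split at 2 digits → 15° and 14.948′; 15 + 14.948/60 = 15.249133
  N → positive
  Longitude: degrees = first 3 digits = 12, minutes = 11.0698; 12 + 11.0698/60 = 12.184497
  W → negative
Point 6:
  φ: split at 2 digits → 53° and 52.37291′; 53 + 52.37291/60 = 53.872882
  hemisphere S, so the sign is −
  λ: split at 3 digits → 120° and 14.93548′; 120 + 14.93548/60 = 120.248925
  E → positive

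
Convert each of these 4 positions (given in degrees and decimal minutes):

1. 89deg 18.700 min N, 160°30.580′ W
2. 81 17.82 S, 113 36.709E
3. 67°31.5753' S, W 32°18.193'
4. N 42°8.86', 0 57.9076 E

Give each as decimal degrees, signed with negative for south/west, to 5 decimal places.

Point 1:
  φ: 18.7′ = 0.311667°; total 89.311667
  N ⇒ keep positive
  Lon: 30.58′ = 0.509667°; total 160.509667
  hemisphere W, so the sign is −
Point 2:
  Lat: 17.82′ = 0.297000°; total 81.297000
  S ⇒ negate
  Longitude: 113 + 36.709/60 = 113.611817
  E ⇒ keep positive
Point 3:
  Lat: 67 + 31.5753/60 = 67.526255
  S → negative
  λ: 18.193′ = 0.303217°; total 32.303217
  hemisphere W, so the sign is −
Point 4:
  φ: 8.86′ = 0.147667°; total 42.147667
  N ⇒ keep positive
  Longitude: 0 + 57.9076/60 = 0.965127
  E → positive

1. 89.31167, -160.50967
2. -81.29700, 113.61182
3. -67.52626, -32.30322
4. 42.14767, 0.96513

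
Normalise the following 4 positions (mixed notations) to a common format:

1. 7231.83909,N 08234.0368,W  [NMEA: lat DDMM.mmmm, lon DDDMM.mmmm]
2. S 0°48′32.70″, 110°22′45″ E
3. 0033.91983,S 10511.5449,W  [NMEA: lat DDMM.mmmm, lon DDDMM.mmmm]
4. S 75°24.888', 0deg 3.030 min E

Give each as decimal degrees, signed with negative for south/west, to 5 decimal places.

1. 72.53065, -82.56728
2. -0.80908, 110.37917
3. -0.56533, -105.19242
4. -75.41480, 0.05050

Point 1:
  φ: degrees = first 2 digits = 72, minutes = 31.83909; 72 + 31.83909/60 = 72.530652
  N → positive
  Longitude: split at 3 digits → 082° and 34.0368′; 82 + 34.0368/60 = 82.567280
  hemisphere W, so the sign is −
Point 2:
  Lat: 48′ + 32.7″ = 48.54500′; 0 + 48.54500/60 = 0.809083
  hemisphere S, so the sign is −
  Lon: 110° + 22/60 + 45/3600 = 110 + 0.366667 + 0.012500 = 110.379167
  E ⇒ keep positive
Point 3:
  φ: degrees = first 2 digits = 0, minutes = 33.91983; 0 + 33.91983/60 = 0.565331
  S → negative
  Lon: split at 3 digits → 105° and 11.5449′; 105 + 11.5449/60 = 105.192415
  hemisphere W, so the sign is −
Point 4:
  Latitude: 75 + 24.888/60 = 75.414800
  S ⇒ negate
  Lon: 0 + 3.03/60 = 0.050500
  E ⇒ keep positive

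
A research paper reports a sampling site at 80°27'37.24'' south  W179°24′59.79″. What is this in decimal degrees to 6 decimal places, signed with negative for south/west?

Lat: 27′ + 37.24″ = 27.62067′; 80 + 27.62067/60 = 80.4603444
S ⇒ negate
Lon: 179° + 24/60 + 59.79/3600 = 179 + 0.400000 + 0.016608 = 179.4166083
hemisphere W, so the sign is −

-80.460344, -179.416608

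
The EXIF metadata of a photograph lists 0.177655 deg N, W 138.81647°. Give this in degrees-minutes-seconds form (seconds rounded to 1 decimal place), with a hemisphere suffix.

φ: whole degrees 0; 10.65930′ → 10′ and 39.558″
λ: 0.816470° → 48.98820′; 0.98820 × 60 = 59.292″

0°10′39.6″ N, 138°48′59.3″ W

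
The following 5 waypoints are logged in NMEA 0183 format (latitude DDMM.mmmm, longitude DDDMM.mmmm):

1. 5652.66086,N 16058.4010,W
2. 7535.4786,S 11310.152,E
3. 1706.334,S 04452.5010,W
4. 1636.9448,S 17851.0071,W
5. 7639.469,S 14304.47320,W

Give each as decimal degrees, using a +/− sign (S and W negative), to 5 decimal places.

Point 1:
  Latitude: split at 2 digits → 56° and 52.66086′; 56 + 52.66086/60 = 56.877681
  N → positive
  λ: degrees = first 3 digits = 160, minutes = 58.401; 160 + 58.401/60 = 160.973350
  hemisphere W, so the sign is −
Point 2:
  Latitude: split at 2 digits → 75° and 35.4786′; 75 + 35.4786/60 = 75.591310
  S ⇒ negate
  λ: split at 3 digits → 113° and 10.152′; 113 + 10.152/60 = 113.169200
  E ⇒ keep positive
Point 3:
  φ: degrees = first 2 digits = 17, minutes = 6.334; 17 + 6.334/60 = 17.105567
  S → negative
  Longitude: split at 3 digits → 044° and 52.501′; 44 + 52.501/60 = 44.875017
  hemisphere W, so the sign is −
Point 4:
  Lat: split at 2 digits → 16° and 36.9448′; 16 + 36.9448/60 = 16.615747
  S → negative
  Lon: degrees = first 3 digits = 178, minutes = 51.0071; 178 + 51.0071/60 = 178.850118
  W ⇒ negate
Point 5:
  Latitude: degrees = first 2 digits = 76, minutes = 39.469; 76 + 39.469/60 = 76.657817
  S → negative
  Longitude: degrees = first 3 digits = 143, minutes = 4.4732; 143 + 4.4732/60 = 143.074553
  W → negative

1. 56.87768, -160.97335
2. -75.59131, 113.16920
3. -17.10557, -44.87502
4. -16.61575, -178.85012
5. -76.65782, -143.07455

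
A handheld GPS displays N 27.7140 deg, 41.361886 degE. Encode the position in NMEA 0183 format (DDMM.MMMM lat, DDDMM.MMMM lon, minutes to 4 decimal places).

2742.8400,N / 04121.7132,E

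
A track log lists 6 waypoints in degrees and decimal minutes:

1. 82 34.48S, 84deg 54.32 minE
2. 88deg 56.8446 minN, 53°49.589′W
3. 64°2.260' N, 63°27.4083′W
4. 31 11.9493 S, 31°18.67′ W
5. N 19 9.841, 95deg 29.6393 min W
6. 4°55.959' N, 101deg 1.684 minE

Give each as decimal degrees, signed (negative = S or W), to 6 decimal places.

Point 1:
  Latitude: 34.48′ = 0.574667°; total 82.5746667
  S ⇒ negate
  Lon: 54.32′ = 0.905333°; total 84.9053333
  E ⇒ keep positive
Point 2:
  Latitude: 88 + 56.8446/60 = 88.9474100
  N → positive
  Lon: 49.589′ = 0.826483°; total 53.8264833
  W → negative
Point 3:
  φ: 64 + 2.26/60 = 64.0376667
  N → positive
  Longitude: 63 + 27.4083/60 = 63.4568050
  W ⇒ negate
Point 4:
  φ: 31 + 11.9493/60 = 31.1991550
  hemisphere S, so the sign is −
  Longitude: 18.67′ = 0.311167°; total 31.3111667
  W ⇒ negate
Point 5:
  Latitude: 19 + 9.841/60 = 19.1640167
  N ⇒ keep positive
  Lon: 29.6393′ = 0.493988°; total 95.4939883
  hemisphere W, so the sign is −
Point 6:
  φ: 4 + 55.959/60 = 4.9326500
  N ⇒ keep positive
  Longitude: 101 + 1.684/60 = 101.0280667
  E → positive

1. -82.574667, 84.905333
2. 88.947410, -53.826483
3. 64.037667, -63.456805
4. -31.199155, -31.311167
5. 19.164017, -95.493988
6. 4.932650, 101.028067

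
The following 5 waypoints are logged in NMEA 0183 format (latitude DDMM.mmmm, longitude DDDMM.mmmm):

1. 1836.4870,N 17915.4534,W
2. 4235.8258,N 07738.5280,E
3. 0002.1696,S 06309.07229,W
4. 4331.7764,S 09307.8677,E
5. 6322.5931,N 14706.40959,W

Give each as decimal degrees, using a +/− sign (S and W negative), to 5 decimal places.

1. 18.60812, -179.25756
2. 42.59710, 77.64213
3. -0.03616, -63.15120
4. -43.52961, 93.13113
5. 63.37655, -147.10683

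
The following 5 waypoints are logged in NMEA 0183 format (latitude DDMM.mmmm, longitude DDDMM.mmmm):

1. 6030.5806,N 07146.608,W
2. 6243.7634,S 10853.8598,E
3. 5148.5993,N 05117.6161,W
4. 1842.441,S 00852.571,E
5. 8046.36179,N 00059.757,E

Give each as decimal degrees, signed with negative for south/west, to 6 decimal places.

Point 1:
  Lat: split at 2 digits → 60° and 30.5806′; 60 + 30.5806/60 = 60.5096767
  N ⇒ keep positive
  Lon: degrees = first 3 digits = 71, minutes = 46.608; 71 + 46.608/60 = 71.7768000
  hemisphere W, so the sign is −
Point 2:
  φ: split at 2 digits → 62° and 43.7634′; 62 + 43.7634/60 = 62.7293900
  S ⇒ negate
  λ: degrees = first 3 digits = 108, minutes = 53.8598; 108 + 53.8598/60 = 108.8976633
  E → positive
Point 3:
  Latitude: split at 2 digits → 51° and 48.5993′; 51 + 48.5993/60 = 51.8099883
  N → positive
  Lon: degrees = first 3 digits = 51, minutes = 17.6161; 51 + 17.6161/60 = 51.2936017
  W → negative
Point 4:
  Lat: degrees = first 2 digits = 18, minutes = 42.441; 18 + 42.441/60 = 18.7073500
  hemisphere S, so the sign is −
  Longitude: degrees = first 3 digits = 8, minutes = 52.571; 8 + 52.571/60 = 8.8761833
  E → positive
Point 5:
  Lat: split at 2 digits → 80° and 46.36179′; 80 + 46.36179/60 = 80.7726965
  N ⇒ keep positive
  Lon: split at 3 digits → 000° and 59.757′; 0 + 59.757/60 = 0.9959500
  E → positive

1. 60.509677, -71.776800
2. -62.729390, 108.897663
3. 51.809988, -51.293602
4. -18.707350, 8.876183
5. 80.772697, 0.995950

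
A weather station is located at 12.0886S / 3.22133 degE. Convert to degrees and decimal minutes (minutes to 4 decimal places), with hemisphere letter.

Latitude: minutes = (12.088600 − 12) × 60 = 5.316000
Longitude: fractional part 0.221330 → 13.279800 minutes

12° 5.3160′ S, 3° 13.2798′ E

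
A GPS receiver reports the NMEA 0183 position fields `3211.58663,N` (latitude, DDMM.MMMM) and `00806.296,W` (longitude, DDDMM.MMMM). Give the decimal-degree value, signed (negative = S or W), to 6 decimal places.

Lat: degrees = first 2 digits = 32, minutes = 11.58663; 32 + 11.58663/60 = 32.1931105
N ⇒ keep positive
λ: degrees = first 3 digits = 8, minutes = 6.296; 8 + 6.296/60 = 8.1049333
hemisphere W, so the sign is −

32.193111, -8.104933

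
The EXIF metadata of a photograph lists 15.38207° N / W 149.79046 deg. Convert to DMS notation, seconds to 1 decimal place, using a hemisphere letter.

φ: whole degrees 15; 22.92420′ → 22′ and 55.452″
Lon: 0.790460° → 47.42760′; 0.42760 × 60 = 25.656″

15°22′55.5″ N, 149°47′25.7″ W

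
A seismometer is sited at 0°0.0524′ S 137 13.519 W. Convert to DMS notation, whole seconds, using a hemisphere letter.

0°00′3″ S, 137°13′31″ W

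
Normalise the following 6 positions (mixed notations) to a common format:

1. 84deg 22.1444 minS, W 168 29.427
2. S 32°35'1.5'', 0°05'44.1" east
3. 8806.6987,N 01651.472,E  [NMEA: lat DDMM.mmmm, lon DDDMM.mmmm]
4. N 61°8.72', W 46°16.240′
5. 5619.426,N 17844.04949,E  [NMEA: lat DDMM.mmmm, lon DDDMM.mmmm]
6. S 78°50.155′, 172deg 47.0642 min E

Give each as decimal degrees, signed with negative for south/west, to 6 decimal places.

1. -84.369073, -168.490450
2. -32.583750, 0.095583
3. 88.111645, 16.857867
4. 61.145333, -46.270667
5. 56.323767, 178.734158
6. -78.835917, 172.784403

Point 1:
  φ: 22.1444′ = 0.369073°; total 84.3690733
  S → negative
  Longitude: 168 + 29.427/60 = 168.4904500
  hemisphere W, so the sign is −
Point 2:
  Latitude: 32 + 35/60 + 1.5/3600 = 32.5837500
  S → negative
  Lon: 0 + 5/60 + 44.1/3600 = 0.0955833
  E ⇒ keep positive
Point 3:
  Lat: split at 2 digits → 88° and 6.6987′; 88 + 6.6987/60 = 88.1116450
  N → positive
  λ: split at 3 digits → 016° and 51.472′; 16 + 51.472/60 = 16.8578667
  E ⇒ keep positive
Point 4:
  Lat: 8.72′ = 0.145333°; total 61.1453333
  N ⇒ keep positive
  Lon: 16.24′ = 0.270667°; total 46.2706667
  W → negative
Point 5:
  φ: split at 2 digits → 56° and 19.426′; 56 + 19.426/60 = 56.3237667
  N ⇒ keep positive
  Lon: degrees = first 3 digits = 178, minutes = 44.04949; 178 + 44.04949/60 = 178.7341582
  E ⇒ keep positive
Point 6:
  Lat: 50.155′ = 0.835917°; total 78.8359167
  S → negative
  Lon: 47.0642′ = 0.784403°; total 172.7844033
  E → positive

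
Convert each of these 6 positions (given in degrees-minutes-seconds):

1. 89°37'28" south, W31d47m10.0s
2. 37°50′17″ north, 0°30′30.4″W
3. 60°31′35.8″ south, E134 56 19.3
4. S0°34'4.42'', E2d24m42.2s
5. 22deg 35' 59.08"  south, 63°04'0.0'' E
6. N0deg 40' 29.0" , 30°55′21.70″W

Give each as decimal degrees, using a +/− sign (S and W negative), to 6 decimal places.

Point 1:
  Lat: 37′ + 28″ = 37.46667′; 89 + 37.46667/60 = 89.6244444
  hemisphere S, so the sign is −
  λ: 31 + 47/60 + 10/3600 = 31.7861111
  W → negative
Point 2:
  φ: 37 + 50/60 + 17/3600 = 37.8380556
  N → positive
  Longitude: 0 + 30/60 + 30.4/3600 = 0.5084444
  W ⇒ negate
Point 3:
  Latitude: 60 + 31/60 + 35.8/3600 = 60.5266111
  hemisphere S, so the sign is −
  Lon: 56′ + 19.3″ = 56.32167′; 134 + 56.32167/60 = 134.9386944
  E → positive
Point 4:
  φ: 0° + 34/60 + 4.42/3600 = 0 + 0.566667 + 0.001228 = 0.5678944
  S ⇒ negate
  Longitude: 2° + 24/60 + 42.2/3600 = 2 + 0.400000 + 0.011722 = 2.4117222
  E → positive
Point 5:
  Lat: 22° + 35/60 + 59.08/3600 = 22 + 0.583333 + 0.016411 = 22.5997444
  S → negative
  Longitude: 4′ + 0″ = 4.00000′; 63 + 4.00000/60 = 63.0666667
  E ⇒ keep positive
Point 6:
  Latitude: 0° + 40/60 + 29/3600 = 0 + 0.666667 + 0.008056 = 0.6747222
  N → positive
  Lon: 30° + 55/60 + 21.7/3600 = 30 + 0.916667 + 0.006028 = 30.9226944
  W → negative

1. -89.624444, -31.786111
2. 37.838056, -0.508444
3. -60.526611, 134.938694
4. -0.567894, 2.411722
5. -22.599744, 63.066667
6. 0.674722, -30.922694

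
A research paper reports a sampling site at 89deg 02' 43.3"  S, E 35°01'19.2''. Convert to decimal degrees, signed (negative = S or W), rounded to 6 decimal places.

φ: 89 + 2/60 + 43.3/3600 = 89.0453611
S ⇒ negate
λ: 35 + 1/60 + 19.2/3600 = 35.0220000
E → positive

-89.045361, 35.022000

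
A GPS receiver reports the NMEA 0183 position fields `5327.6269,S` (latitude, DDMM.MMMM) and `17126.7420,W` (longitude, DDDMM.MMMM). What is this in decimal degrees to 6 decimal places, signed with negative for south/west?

Latitude: split at 2 digits → 53° and 27.6269′; 53 + 27.6269/60 = 53.4604483
S → negative
Lon: split at 3 digits → 171° and 26.742′; 171 + 26.742/60 = 171.4457000
W ⇒ negate

-53.460448, -171.445700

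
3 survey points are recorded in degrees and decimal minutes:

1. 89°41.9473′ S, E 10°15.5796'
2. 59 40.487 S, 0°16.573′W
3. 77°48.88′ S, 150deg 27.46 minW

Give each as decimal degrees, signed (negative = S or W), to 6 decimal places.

Point 1:
  Latitude: 41.9473′ = 0.699122°; total 89.6991217
  S → negative
  λ: 15.5796′ = 0.259660°; total 10.2596600
  E → positive
Point 2:
  Lat: 59 + 40.487/60 = 59.6747833
  S ⇒ negate
  Lon: 0 + 16.573/60 = 0.2762167
  W ⇒ negate
Point 3:
  Lat: 48.88′ = 0.814667°; total 77.8146667
  S ⇒ negate
  Lon: 150 + 27.46/60 = 150.4576667
  hemisphere W, so the sign is −

1. -89.699122, 10.259660
2. -59.674783, -0.276217
3. -77.814667, -150.457667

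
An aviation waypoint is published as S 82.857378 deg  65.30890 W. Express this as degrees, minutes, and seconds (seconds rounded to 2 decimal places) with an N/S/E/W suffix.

φ: whole degrees 82; 51.44268′ → 51′ and 26.5608″
Longitude: whole degrees 65; 18.53400′ → 18′ and 32.0400″

82°51′26.56″ S, 65°18′32.04″ W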